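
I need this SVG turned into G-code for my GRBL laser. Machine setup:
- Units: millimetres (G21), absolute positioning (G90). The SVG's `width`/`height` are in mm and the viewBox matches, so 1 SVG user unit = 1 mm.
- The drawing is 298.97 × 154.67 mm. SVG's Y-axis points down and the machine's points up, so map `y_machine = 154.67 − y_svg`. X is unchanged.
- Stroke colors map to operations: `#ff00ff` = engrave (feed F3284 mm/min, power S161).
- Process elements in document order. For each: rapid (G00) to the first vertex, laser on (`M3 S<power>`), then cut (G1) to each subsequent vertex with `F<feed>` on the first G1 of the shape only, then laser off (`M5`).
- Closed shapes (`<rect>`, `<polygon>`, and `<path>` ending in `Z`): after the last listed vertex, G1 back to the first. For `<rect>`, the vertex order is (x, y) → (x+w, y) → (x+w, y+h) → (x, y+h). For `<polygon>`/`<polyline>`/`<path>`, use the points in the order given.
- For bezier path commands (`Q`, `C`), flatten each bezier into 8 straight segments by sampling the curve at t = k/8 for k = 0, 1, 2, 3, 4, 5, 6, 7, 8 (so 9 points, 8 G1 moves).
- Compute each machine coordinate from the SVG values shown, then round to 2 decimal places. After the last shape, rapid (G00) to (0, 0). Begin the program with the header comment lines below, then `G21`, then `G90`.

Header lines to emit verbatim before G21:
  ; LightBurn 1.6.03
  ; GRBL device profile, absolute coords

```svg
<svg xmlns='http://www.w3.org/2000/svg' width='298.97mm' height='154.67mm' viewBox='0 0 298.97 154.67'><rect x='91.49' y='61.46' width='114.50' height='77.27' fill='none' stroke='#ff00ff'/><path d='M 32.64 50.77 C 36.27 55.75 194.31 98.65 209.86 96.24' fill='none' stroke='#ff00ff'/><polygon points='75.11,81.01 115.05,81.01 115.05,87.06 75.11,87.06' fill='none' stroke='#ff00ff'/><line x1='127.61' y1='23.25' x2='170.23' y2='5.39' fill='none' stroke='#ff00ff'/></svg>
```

Since the viewBox matches the mm dimensions, user units are millimetres directly. The only transform is the Y-flip y_m = 154.67 − y_svg.

Shape 1 is a rectangle drawn with `<rect>`. Its stroke #ff00ff means engrave at S161, F3284. After flipping Y the toolpath is (91.49,93.21) → (205.99,93.21) → (205.99,15.94) → (91.49,15.94) → (91.49,93.21), returning to the start.

Shape 2 is a cubic bezier drawn with `<path>`. Its stroke #ff00ff means engrave at S161, F3284. After flipping Y the toolpath is (32.64,103.90) → (40.66,100.42) → (59.68,94.36) → (86.21,86.69) → (116.78,78.39) → (147.91,70.44) → (176.12,63.82) → (197.93,59.49) → (209.86,58.43).

Shape 3 is a rectangle drawn with `<polygon>`. Its stroke #ff00ff means engrave at S161, F3284. After flipping Y the toolpath is (75.11,73.66) → (115.05,73.66) → (115.05,67.61) → (75.11,67.61) → (75.11,73.66), returning to the start.

Shape 4 is a line segment drawn with `<line>`. Its stroke #ff00ff means engrave at S161, F3284. After flipping Y the toolpath is (127.61,131.42) → (170.23,149.28).

; LightBurn 1.6.03
; GRBL device profile, absolute coords
G21
G90
G00 X91.49 Y93.21
M3 S161
G1 X205.99 Y93.21 F3284
G1 X205.99 Y15.94
G1 X91.49 Y15.94
G1 X91.49 Y93.21
M5
G00 X32.64 Y103.90
M3 S161
G1 X40.66 Y100.42 F3284
G1 X59.68 Y94.36
G1 X86.21 Y86.69
G1 X116.78 Y78.39
G1 X147.91 Y70.44
G1 X176.12 Y63.82
G1 X197.93 Y59.49
G1 X209.86 Y58.43
M5
G00 X75.11 Y73.66
M3 S161
G1 X115.05 Y73.66 F3284
G1 X115.05 Y67.61
G1 X75.11 Y67.61
G1 X75.11 Y73.66
M5
G00 X127.61 Y131.42
M3 S161
G1 X170.23 Y149.28 F3284
M5
G00 X0.00 Y0.00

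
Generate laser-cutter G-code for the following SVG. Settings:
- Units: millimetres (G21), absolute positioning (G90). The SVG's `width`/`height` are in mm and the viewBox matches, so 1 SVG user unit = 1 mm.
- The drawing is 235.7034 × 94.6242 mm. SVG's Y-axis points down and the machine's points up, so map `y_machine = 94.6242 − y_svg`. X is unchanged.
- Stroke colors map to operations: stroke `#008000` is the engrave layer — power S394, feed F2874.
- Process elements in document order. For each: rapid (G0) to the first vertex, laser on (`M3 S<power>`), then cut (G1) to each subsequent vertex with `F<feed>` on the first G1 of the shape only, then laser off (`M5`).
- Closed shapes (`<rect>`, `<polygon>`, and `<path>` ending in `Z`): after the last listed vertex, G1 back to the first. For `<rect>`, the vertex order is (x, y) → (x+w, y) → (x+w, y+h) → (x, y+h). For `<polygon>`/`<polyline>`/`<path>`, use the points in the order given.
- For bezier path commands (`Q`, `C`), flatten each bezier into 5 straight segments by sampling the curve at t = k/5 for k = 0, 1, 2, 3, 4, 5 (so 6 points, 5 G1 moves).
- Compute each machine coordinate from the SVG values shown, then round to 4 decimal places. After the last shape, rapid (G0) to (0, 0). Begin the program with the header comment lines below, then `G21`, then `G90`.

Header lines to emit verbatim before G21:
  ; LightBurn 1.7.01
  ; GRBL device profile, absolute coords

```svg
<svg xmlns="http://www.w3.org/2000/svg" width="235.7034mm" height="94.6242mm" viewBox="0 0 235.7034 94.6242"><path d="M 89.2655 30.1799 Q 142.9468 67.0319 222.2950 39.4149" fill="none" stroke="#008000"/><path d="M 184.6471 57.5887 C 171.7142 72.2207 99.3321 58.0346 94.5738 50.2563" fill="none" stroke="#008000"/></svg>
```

; LightBurn 1.7.01
; GRBL device profile, absolute coords
G21
G90
G0 X89.2655 Y64.4443
M3 S394
G1 X111.7647 Y52.2823 F2874
G1 X136.3172 Y45.2777
G1 X162.9231 Y43.4307
G1 X191.5824 Y46.7413
G1 X222.2950 Y55.2093
M5
G0 X184.6471 Y37.0355
M3 S394
G1 X170.7700 Y31.4327 F2874
G1 X148.7247 Y31.0553
G1 X124.6105 Y34.2127
G1 X104.5271 Y39.2138
G1 X94.5738 Y44.3679
M5
G0 X0.0000 Y0.0000

viewBox `0 0 235.7034 94.6242` with mm width/height → 1 unit = 1 mm. Flip: y_m = 94.6242 − y_svg.

**Shape 1** — `<path>` quadratic bezier, stroke `#008000` → engrave (S394, F2874). Control points (SVG): P0=(89.2655,30.1799), P1=(142.9468,67.0319), P2=(222.2950,39.4149); sampled at t=k/5. Machine vertices: (89.2655,64.4443) → (111.7647,52.2823) → (136.3172,45.2777) → (162.9231,43.4307) → (191.5824,46.7413) → (222.2950,55.2093). Open path.

**Shape 2** — `<path>` cubic bezier, stroke `#008000` → engrave (S394, F2874). Control points (SVG): P0=(184.6471,57.5887), P1=(171.7142,72.2207), P2=(99.3321,58.0346), P3=(94.5738,50.2563); sampled at t=k/5. Machine vertices: (184.6471,37.0355) → (170.7700,31.4327) → (148.7247,31.0553) → (124.6105,34.2127) → (104.5271,39.2138) → (94.5738,44.3679). Open path.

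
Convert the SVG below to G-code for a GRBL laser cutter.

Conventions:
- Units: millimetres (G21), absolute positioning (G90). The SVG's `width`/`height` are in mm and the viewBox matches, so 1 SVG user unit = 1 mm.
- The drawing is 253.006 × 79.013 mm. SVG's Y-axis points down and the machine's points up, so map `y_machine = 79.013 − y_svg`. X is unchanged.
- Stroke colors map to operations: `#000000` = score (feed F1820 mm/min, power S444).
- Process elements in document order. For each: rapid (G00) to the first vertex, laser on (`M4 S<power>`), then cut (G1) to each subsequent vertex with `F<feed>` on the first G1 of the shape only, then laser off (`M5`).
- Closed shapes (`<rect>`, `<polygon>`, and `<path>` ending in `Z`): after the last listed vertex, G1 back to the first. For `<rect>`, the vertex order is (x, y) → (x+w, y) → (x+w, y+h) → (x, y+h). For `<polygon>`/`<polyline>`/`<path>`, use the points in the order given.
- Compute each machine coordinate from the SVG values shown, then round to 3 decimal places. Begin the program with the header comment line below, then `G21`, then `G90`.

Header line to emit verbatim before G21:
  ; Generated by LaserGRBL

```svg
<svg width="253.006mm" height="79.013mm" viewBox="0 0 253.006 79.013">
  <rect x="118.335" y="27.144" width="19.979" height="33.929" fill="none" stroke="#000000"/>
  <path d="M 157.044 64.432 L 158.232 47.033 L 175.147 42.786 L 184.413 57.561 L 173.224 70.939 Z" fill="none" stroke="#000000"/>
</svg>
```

1 u = 1 mm; y_m = 79.013 − y.

[1] `<rect>` rectangle, #000000→score S444 F1820: (118.335,51.869) → (138.314,51.869) → (138.314,17.940) → (118.335,17.940) → (118.335,51.869) (closed)

[2] `<path>` regular polygon, #000000→score S444 F1820: (157.044,14.581) → (158.232,31.980) → (175.147,36.227) → (184.413,21.452) → (173.224,8.074) → (157.044,14.581) (closed)

; Generated by LaserGRBL
G21
G90
G00 X118.335 Y51.869
M4 S444
G1 X138.314 Y51.869 F1820
G1 X138.314 Y17.940
G1 X118.335 Y17.940
G1 X118.335 Y51.869
M5
G00 X157.044 Y14.581
M4 S444
G1 X158.232 Y31.980 F1820
G1 X175.147 Y36.227
G1 X184.413 Y21.452
G1 X173.224 Y8.074
G1 X157.044 Y14.581
M5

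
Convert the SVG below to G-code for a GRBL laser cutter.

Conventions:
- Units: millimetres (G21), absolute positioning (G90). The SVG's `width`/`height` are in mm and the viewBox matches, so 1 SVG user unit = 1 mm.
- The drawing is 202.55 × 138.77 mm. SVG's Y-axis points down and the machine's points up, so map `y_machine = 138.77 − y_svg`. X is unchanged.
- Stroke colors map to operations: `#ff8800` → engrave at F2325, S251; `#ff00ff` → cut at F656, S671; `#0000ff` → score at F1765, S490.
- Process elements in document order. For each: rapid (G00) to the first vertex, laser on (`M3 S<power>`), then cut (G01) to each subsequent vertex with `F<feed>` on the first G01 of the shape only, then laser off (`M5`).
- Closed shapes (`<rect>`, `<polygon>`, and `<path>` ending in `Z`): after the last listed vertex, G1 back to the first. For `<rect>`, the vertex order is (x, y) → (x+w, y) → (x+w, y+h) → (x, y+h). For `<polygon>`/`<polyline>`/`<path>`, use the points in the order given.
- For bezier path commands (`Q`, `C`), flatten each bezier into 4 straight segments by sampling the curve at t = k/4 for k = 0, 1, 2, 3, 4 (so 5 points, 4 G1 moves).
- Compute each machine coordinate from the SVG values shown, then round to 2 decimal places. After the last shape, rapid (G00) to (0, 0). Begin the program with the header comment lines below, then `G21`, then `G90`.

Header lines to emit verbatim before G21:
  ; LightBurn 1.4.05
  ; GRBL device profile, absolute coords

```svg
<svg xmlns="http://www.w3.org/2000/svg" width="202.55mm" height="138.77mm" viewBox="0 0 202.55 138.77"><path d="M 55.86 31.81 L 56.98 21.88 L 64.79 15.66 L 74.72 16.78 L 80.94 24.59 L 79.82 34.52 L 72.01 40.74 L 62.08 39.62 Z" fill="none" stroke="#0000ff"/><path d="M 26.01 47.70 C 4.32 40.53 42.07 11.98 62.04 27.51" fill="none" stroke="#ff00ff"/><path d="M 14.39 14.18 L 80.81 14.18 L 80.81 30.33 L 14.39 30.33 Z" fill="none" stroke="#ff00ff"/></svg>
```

; LightBurn 1.4.05
; GRBL device profile, absolute coords
G21
G90
G00 X55.86 Y106.96
M3 S490
G01 X56.98 Y116.89 F1765
G01 X64.79 Y123.11
G01 X74.72 Y121.99
G01 X80.94 Y114.18
G01 X79.82 Y104.25
G01 X72.01 Y98.03
G01 X62.08 Y99.15
G01 X55.86 Y106.96
M5
G00 X26.01 Y91.07
M3 S671
G01 X19.68 Y99.43 F656
G01 X28.40 Y109.68
G01 X44.94 Y115.67
G01 X62.04 Y111.26
M5
G00 X14.39 Y124.59
M3 S671
G01 X80.81 Y124.59 F656
G01 X80.81 Y108.44
G01 X14.39 Y108.44
G01 X14.39 Y124.59
M5
G00 X0.00 Y0.00

Since the viewBox matches the mm dimensions, user units are millimetres directly. The only transform is the Y-flip y_m = 138.77 − y_svg.

Shape 1 is a regular polygon drawn with `<path>`. Its stroke #0000ff means score at S490, F1765. After flipping Y the toolpath is (55.86,106.96) → (56.98,116.89) → (64.79,123.11) → (74.72,121.99) → (80.94,114.18) → (79.82,104.25) → (72.01,98.03) → (62.08,99.15) → (55.86,106.96), returning to the start.

Shape 2 is a cubic bezier drawn with `<path>`. Its stroke #ff00ff means cut at S671, F656. After flipping Y the toolpath is (26.01,91.07) → (19.68,99.43) → (28.40,109.68) → (44.94,115.67) → (62.04,111.26).

Shape 3 is a rectangle drawn with `<path>`. Its stroke #ff00ff means cut at S671, F656. After flipping Y the toolpath is (14.39,124.59) → (80.81,124.59) → (80.81,108.44) → (14.39,108.44) → (14.39,124.59), returning to the start.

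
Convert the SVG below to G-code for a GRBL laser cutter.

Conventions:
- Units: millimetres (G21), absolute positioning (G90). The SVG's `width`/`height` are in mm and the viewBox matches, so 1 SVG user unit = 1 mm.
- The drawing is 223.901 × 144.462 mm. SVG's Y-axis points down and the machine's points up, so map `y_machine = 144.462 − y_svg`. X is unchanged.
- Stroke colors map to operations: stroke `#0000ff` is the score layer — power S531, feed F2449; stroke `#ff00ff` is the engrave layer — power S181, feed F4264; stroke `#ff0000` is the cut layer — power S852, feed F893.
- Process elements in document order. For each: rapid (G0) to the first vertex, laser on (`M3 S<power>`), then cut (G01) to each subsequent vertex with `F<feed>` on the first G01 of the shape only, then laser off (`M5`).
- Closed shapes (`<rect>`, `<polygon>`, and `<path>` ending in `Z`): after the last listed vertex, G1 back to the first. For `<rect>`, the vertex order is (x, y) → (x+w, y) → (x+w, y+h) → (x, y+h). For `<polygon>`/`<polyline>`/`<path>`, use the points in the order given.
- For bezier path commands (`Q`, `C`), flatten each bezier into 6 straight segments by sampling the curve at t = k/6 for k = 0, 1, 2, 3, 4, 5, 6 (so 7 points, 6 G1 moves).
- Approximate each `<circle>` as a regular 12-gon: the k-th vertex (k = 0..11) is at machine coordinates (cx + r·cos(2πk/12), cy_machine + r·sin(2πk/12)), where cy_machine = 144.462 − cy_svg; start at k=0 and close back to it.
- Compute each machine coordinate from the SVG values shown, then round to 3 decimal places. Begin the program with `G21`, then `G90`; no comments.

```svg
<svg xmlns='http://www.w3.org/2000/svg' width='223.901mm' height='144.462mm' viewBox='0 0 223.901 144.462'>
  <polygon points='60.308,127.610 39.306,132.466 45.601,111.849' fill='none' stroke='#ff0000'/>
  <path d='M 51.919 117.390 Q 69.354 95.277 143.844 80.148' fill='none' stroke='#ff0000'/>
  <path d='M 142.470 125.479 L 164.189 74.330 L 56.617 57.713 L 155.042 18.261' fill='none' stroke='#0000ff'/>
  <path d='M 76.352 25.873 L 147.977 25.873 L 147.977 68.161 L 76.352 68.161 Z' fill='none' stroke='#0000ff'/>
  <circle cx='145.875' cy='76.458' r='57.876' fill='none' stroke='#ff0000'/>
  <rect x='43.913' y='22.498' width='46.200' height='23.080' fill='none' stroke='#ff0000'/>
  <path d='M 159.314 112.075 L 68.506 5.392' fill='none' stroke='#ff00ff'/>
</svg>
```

viewBox `0 0 223.901 144.462` with mm width/height → 1 unit = 1 mm. Flip: y_m = 144.462 − y_svg.

**Shape 1** — `<polygon>` regular polygon, stroke `#ff0000` → cut (S852, F893). Machine vertices: (60.308,16.852) → (39.306,11.996) → (45.601,32.613) → (60.308,16.852). Closed: final G1 returns to the first vertex.

**Shape 2** — `<path>` quadratic bezier, stroke `#ff0000` → cut (S852, F893). Control points (SVG): P0=(51.919,117.390), P1=(69.354,95.277), P2=(143.844,80.148); sampled at t=k/6. Machine vertices: (51.919,27.072) → (59.316,34.249) → (69.882,41.038) → (83.618,47.439) → (100.523,53.452) → (120.599,59.077) → (143.844,64.314). Open path.

**Shape 3** — `<path>` open polyline, stroke `#0000ff` → score (S531, F2449). Machine vertices: (142.470,18.983) → (164.189,70.132) → (56.617,86.749) → (155.042,126.201). Open path.

**Shape 4** — `<path>` rectangle, stroke `#0000ff` → score (S531, F2449). Machine vertices: (76.352,118.589) → (147.977,118.589) → (147.977,76.301) → (76.352,76.301) → (76.352,118.589). Closed: final G1 returns to the first vertex.

**Shape 5** — `<circle>` circle, stroke `#ff0000` → cut (S852, F893). Machine vertices: (203.751,68.004) → (195.997,96.942) → (174.813,118.126) → (145.875,125.880) → (116.937,118.126) → (95.753,96.942) → (87.999,68.004) → (95.753,39.066) → (116.937,17.882) → (145.875,10.128) → (174.813,17.882) → (195.997,39.066) → (203.751,68.004). Closed: final G1 returns to the first vertex.

**Shape 6** — `<rect>` rectangle, stroke `#ff0000` → cut (S852, F893). Machine vertices: (43.913,121.964) → (90.113,121.964) → (90.113,98.884) → (43.913,98.884) → (43.913,121.964). Closed: final G1 returns to the first vertex.

**Shape 7** — `<path>` line segment, stroke `#ff00ff` → engrave (S181, F4264). Machine vertices: (159.314,32.387) → (68.506,139.070). Open path.

G21
G90
G0 X60.308 Y16.852
M3 S852
G01 X39.306 Y11.996 F893
G01 X45.601 Y32.613
G01 X60.308 Y16.852
M5
G0 X51.919 Y27.072
M3 S852
G01 X59.316 Y34.249 F893
G01 X69.882 Y41.038
G01 X83.618 Y47.439
G01 X100.523 Y53.452
G01 X120.599 Y59.077
G01 X143.844 Y64.314
M5
G0 X142.470 Y18.983
M3 S531
G01 X164.189 Y70.132 F2449
G01 X56.617 Y86.749
G01 X155.042 Y126.201
M5
G0 X76.352 Y118.589
M3 S531
G01 X147.977 Y118.589 F2449
G01 X147.977 Y76.301
G01 X76.352 Y76.301
G01 X76.352 Y118.589
M5
G0 X203.751 Y68.004
M3 S852
G01 X195.997 Y96.942 F893
G01 X174.813 Y118.126
G01 X145.875 Y125.880
G01 X116.937 Y118.126
G01 X95.753 Y96.942
G01 X87.999 Y68.004
G01 X95.753 Y39.066
G01 X116.937 Y17.882
G01 X145.875 Y10.128
G01 X174.813 Y17.882
G01 X195.997 Y39.066
G01 X203.751 Y68.004
M5
G0 X43.913 Y121.964
M3 S852
G01 X90.113 Y121.964 F893
G01 X90.113 Y98.884
G01 X43.913 Y98.884
G01 X43.913 Y121.964
M5
G0 X159.314 Y32.387
M3 S181
G01 X68.506 Y139.070 F4264
M5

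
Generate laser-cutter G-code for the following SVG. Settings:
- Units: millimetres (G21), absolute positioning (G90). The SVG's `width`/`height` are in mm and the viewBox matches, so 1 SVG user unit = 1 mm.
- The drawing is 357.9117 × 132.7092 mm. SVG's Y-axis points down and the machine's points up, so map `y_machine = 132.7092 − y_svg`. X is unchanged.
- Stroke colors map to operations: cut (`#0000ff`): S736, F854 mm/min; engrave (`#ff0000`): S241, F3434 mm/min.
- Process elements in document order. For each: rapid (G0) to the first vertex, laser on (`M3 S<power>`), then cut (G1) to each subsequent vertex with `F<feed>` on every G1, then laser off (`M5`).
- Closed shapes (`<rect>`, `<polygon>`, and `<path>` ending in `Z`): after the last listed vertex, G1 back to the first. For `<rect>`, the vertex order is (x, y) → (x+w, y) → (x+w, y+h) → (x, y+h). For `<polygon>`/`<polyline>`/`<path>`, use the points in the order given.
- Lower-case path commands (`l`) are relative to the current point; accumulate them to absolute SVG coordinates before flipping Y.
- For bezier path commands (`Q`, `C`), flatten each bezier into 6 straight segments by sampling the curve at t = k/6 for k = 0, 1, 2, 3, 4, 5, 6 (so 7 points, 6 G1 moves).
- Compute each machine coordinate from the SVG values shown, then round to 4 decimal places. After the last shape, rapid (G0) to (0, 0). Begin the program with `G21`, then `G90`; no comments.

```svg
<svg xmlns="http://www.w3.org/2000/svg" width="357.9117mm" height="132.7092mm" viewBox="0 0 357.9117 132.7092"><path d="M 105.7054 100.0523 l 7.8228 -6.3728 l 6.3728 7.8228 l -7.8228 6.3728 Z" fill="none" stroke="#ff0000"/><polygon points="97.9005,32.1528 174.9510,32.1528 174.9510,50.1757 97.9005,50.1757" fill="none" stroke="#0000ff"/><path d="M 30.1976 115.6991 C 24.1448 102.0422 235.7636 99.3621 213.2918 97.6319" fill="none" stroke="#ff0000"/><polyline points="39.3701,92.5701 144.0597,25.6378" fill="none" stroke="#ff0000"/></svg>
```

G21
G90
G0 X105.7054 Y32.6569
M3 S241
G1 X113.5282 Y39.0297 F3434
G1 X119.9010 Y31.2069 F3434
G1 X112.0782 Y24.8341 F3434
G1 X105.7054 Y32.6569 F3434
M5
G0 X97.9005 Y100.5564
M3 S736
G1 X174.9510 Y100.5564 F854
G1 X174.9510 Y82.5335 F854
G1 X97.9005 Y82.5335 F854
G1 X97.9005 Y100.5564 F854
M5
G0 X30.1976 Y17.0101
M3 S241
G1 X43.2190 Y22.9702 F3434
G1 X79.9701 Y27.3794 F3434
G1 X127.9018 Y30.5162 F3434
G1 X174.4653 Y32.6591 F3434
G1 X207.1116 Y34.0866 F3434
G1 X213.2918 Y35.0773 F3434
M5
G0 X39.3701 Y40.1391
M3 S241
G1 X144.0597 Y107.0714 F3434
M5
G0 X0.0000 Y0.0000

Since the viewBox matches the mm dimensions, user units are millimetres directly. The only transform is the Y-flip y_m = 132.7092 − y_svg.

Shape 1 is a regular polygon drawn with `<path>`. Its stroke #ff0000 means engrave at S241, F3434. After flipping Y the toolpath is (105.7054,32.6569) → (113.5282,39.0297) → (119.9010,31.2069) → (112.0782,24.8341) → (105.7054,32.6569), returning to the start.

Shape 2 is a rectangle drawn with `<polygon>`. Its stroke #0000ff means cut at S736, F854. After flipping Y the toolpath is (97.9005,100.5564) → (174.9510,100.5564) → (174.9510,82.5335) → (97.9005,82.5335) → (97.9005,100.5564), returning to the start.

Shape 3 is a cubic bezier drawn with `<path>`. Its stroke #ff0000 means engrave at S241, F3434. After flipping Y the toolpath is (30.1976,17.0101) → (43.2190,22.9702) → (79.9701,27.3794) → (127.9018,30.5162) → (174.4653,32.6591) → (207.1116,34.0866) → (213.2918,35.0773).

Shape 4 is a line segment drawn with `<polyline>`. Its stroke #ff0000 means engrave at S241, F3434. After flipping Y the toolpath is (39.3701,40.1391) → (144.0597,107.0714).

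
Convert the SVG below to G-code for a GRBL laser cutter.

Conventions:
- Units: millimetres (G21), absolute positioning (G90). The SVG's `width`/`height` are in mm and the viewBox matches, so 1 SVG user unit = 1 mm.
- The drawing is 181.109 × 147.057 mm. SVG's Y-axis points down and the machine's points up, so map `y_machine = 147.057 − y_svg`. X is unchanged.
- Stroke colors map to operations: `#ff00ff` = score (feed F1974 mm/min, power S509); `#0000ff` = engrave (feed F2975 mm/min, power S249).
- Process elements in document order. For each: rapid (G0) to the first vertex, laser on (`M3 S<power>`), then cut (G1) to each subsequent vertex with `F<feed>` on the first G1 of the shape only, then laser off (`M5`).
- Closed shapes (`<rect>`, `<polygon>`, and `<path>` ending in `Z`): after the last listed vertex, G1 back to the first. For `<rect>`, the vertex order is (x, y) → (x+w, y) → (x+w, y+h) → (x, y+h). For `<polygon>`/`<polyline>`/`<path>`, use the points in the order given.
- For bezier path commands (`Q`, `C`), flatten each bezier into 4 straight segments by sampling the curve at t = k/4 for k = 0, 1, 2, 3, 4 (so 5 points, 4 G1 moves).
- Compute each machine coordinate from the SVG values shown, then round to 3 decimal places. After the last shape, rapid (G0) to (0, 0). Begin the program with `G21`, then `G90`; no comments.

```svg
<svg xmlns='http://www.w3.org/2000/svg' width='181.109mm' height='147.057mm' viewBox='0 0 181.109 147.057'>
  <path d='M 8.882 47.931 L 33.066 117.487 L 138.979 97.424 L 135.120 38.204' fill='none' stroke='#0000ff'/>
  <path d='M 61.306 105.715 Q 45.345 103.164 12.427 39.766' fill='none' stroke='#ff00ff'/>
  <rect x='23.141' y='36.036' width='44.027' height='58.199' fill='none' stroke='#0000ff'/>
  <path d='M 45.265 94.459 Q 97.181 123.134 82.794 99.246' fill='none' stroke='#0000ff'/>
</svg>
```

1 u = 1 mm; y_m = 147.057 − y.

[1] `<path>` open polyline, #0000ff→engrave S249 F2975: (8.882,99.126) → (33.066,29.570) → (138.979,49.633) → (135.120,108.853)

[2] `<path>` quadratic bezier, #ff00ff→score S509 F1974: (61.306,41.342) → (52.266,46.420) → (41.106,59.105) → (27.826,79.395) → (12.427,107.291)

[3] `<rect>` rectangle, #0000ff→engrave S249 F2975: (23.141,111.021) → (67.168,111.021) → (67.168,52.822) → (23.141,52.822) → (23.141,111.021) (closed)

[4] `<path>` quadratic bezier, #0000ff→engrave S249 F2975: (45.265,52.598) → (67.079,41.546) → (80.605,37.064) → (85.844,39.152) → (82.794,47.811)

G21
G90
G0 X8.882 Y99.126
M3 S249
G1 X33.066 Y29.570 F2975
G1 X138.979 Y49.633
G1 X135.120 Y108.853
M5
G0 X61.306 Y41.342
M3 S509
G1 X52.266 Y46.420 F1974
G1 X41.106 Y59.105
G1 X27.826 Y79.395
G1 X12.427 Y107.291
M5
G0 X23.141 Y111.021
M3 S249
G1 X67.168 Y111.021 F2975
G1 X67.168 Y52.822
G1 X23.141 Y52.822
G1 X23.141 Y111.021
M5
G0 X45.265 Y52.598
M3 S249
G1 X67.079 Y41.546 F2975
G1 X80.605 Y37.064
G1 X85.844 Y39.152
G1 X82.794 Y47.811
M5
G0 X0.000 Y0.000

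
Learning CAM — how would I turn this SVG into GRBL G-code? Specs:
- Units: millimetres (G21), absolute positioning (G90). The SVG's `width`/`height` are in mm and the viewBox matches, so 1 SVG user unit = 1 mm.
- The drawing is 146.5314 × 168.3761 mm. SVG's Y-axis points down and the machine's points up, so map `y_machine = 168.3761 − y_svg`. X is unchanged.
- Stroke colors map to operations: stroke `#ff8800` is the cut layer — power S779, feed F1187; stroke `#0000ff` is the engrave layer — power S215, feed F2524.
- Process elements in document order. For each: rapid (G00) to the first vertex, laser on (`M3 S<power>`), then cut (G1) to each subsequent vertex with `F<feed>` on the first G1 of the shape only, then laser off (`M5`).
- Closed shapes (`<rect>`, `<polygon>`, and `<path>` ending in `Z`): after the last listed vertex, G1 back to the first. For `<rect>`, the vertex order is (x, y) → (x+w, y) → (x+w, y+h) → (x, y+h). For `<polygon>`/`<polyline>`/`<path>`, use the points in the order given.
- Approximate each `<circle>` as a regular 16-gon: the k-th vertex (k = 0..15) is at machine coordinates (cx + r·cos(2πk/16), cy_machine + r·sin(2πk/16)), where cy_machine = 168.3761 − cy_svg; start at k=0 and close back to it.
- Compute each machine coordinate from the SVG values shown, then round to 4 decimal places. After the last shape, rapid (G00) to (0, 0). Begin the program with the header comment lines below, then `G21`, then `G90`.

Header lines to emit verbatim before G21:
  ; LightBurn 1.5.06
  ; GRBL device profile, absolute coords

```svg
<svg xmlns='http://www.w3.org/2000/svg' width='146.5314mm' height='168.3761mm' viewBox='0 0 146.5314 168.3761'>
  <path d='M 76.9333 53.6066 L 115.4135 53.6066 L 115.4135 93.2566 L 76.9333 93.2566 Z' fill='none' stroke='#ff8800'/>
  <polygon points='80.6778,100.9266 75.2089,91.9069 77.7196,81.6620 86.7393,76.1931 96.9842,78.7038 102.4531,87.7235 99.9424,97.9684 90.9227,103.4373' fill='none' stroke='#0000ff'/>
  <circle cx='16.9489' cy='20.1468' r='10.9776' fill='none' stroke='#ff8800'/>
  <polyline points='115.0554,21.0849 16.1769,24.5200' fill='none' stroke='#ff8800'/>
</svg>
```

Since the viewBox matches the mm dimensions, user units are millimetres directly. The only transform is the Y-flip y_m = 168.3761 − y_svg.

Shape 1 is a rectangle drawn with `<path>`. Its stroke #ff8800 means cut at S779, F1187. After flipping Y the toolpath is (76.9333,114.7695) → (115.4135,114.7695) → (115.4135,75.1195) → (76.9333,75.1195) → (76.9333,114.7695), returning to the start.

Shape 2 is a regular polygon drawn with `<polygon>`. Its stroke #0000ff means engrave at S215, F2524. After flipping Y the toolpath is (80.6778,67.4495) → (75.2089,76.4692) → (77.7196,86.7141) → (86.7393,92.1830) → (96.9842,89.6723) → (102.4531,80.6526) → (99.9424,70.4077) → (90.9227,64.9388) → (80.6778,67.4495), returning to the start.

Shape 3 is a circle drawn with `<circle>`. Its stroke #ff8800 means cut at S779, F1187. After flipping Y the toolpath is (27.9265,148.2293) → (27.0909,152.4302) → (24.7112,155.9916) → (21.1498,158.3713) → (16.9489,159.2069) → (12.7480,158.3713) → (9.1866,155.9916) → (6.8069,152.4302) → (5.9713,148.2293) → (6.8069,144.0284) → (9.1866,140.4670) → (12.7480,138.0873) → (16.9489,137.2517) → (21.1498,138.0873) → (24.7112,140.4670) → (27.0909,144.0284) → (27.9265,148.2293), returning to the start.

Shape 4 is a line segment drawn with `<polyline>`. Its stroke #ff8800 means cut at S779, F1187. After flipping Y the toolpath is (115.0554,147.2912) → (16.1769,143.8561).

; LightBurn 1.5.06
; GRBL device profile, absolute coords
G21
G90
G00 X76.9333 Y114.7695
M3 S779
G1 X115.4135 Y114.7695 F1187
G1 X115.4135 Y75.1195
G1 X76.9333 Y75.1195
G1 X76.9333 Y114.7695
M5
G00 X80.6778 Y67.4495
M3 S215
G1 X75.2089 Y76.4692 F2524
G1 X77.7196 Y86.7141
G1 X86.7393 Y92.1830
G1 X96.9842 Y89.6723
G1 X102.4531 Y80.6526
G1 X99.9424 Y70.4077
G1 X90.9227 Y64.9388
G1 X80.6778 Y67.4495
M5
G00 X27.9265 Y148.2293
M3 S779
G1 X27.0909 Y152.4302 F1187
G1 X24.7112 Y155.9916
G1 X21.1498 Y158.3713
G1 X16.9489 Y159.2069
G1 X12.7480 Y158.3713
G1 X9.1866 Y155.9916
G1 X6.8069 Y152.4302
G1 X5.9713 Y148.2293
G1 X6.8069 Y144.0284
G1 X9.1866 Y140.4670
G1 X12.7480 Y138.0873
G1 X16.9489 Y137.2517
G1 X21.1498 Y138.0873
G1 X24.7112 Y140.4670
G1 X27.0909 Y144.0284
G1 X27.9265 Y148.2293
M5
G00 X115.0554 Y147.2912
M3 S779
G1 X16.1769 Y143.8561 F1187
M5
G00 X0.0000 Y0.0000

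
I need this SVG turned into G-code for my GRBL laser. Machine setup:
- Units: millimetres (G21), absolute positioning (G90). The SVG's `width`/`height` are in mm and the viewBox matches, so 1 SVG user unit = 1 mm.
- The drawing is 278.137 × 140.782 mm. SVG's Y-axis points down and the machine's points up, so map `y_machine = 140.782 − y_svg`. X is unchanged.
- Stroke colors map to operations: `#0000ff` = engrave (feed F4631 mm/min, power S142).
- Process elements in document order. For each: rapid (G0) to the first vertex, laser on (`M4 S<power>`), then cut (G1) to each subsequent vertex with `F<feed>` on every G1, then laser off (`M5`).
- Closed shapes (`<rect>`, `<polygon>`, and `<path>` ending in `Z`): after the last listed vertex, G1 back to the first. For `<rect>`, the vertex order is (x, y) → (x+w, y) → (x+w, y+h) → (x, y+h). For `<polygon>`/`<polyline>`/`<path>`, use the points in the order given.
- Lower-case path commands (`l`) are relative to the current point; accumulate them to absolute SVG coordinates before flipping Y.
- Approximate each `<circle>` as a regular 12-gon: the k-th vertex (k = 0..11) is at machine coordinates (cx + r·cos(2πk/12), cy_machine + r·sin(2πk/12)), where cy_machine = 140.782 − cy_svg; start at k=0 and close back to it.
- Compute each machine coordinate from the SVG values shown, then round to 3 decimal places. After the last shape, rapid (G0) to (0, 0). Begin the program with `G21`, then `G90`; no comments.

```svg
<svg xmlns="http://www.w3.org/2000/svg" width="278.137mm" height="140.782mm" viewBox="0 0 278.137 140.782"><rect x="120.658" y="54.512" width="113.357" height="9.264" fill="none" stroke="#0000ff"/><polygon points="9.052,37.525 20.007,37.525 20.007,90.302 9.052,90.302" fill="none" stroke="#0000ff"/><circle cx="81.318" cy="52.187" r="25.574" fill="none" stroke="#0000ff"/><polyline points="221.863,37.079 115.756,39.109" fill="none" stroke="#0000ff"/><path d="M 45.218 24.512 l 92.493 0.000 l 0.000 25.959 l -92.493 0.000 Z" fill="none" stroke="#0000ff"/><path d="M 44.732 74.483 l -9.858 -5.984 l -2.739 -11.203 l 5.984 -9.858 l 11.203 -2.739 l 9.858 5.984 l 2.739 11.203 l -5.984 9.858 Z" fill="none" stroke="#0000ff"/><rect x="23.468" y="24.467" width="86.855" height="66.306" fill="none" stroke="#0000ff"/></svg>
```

G21
G90
G0 X120.658 Y86.270
M4 S142
G1 X234.015 Y86.270 F4631
G1 X234.015 Y77.006 F4631
G1 X120.658 Y77.006 F4631
G1 X120.658 Y86.270 F4631
M5
G0 X9.052 Y103.257
M4 S142
G1 X20.007 Y103.257 F4631
G1 X20.007 Y50.480 F4631
G1 X9.052 Y50.480 F4631
G1 X9.052 Y103.257 F4631
M5
G0 X106.892 Y88.595
M4 S142
G1 X103.466 Y101.382 F4631
G1 X94.105 Y110.743 F4631
G1 X81.318 Y114.169 F4631
G1 X68.531 Y110.743 F4631
G1 X59.170 Y101.382 F4631
G1 X55.744 Y88.595 F4631
G1 X59.170 Y75.808 F4631
G1 X68.531 Y66.447 F4631
G1 X81.318 Y63.021 F4631
G1 X94.105 Y66.447 F4631
G1 X103.466 Y75.808 F4631
G1 X106.892 Y88.595 F4631
M5
G0 X221.863 Y103.703
M4 S142
G1 X115.756 Y101.673 F4631
M5
G0 X45.218 Y116.270
M4 S142
G1 X137.711 Y116.270 F4631
G1 X137.711 Y90.311 F4631
G1 X45.218 Y90.311 F4631
G1 X45.218 Y116.270 F4631
M5
G0 X44.732 Y66.299
M4 S142
G1 X34.874 Y72.283 F4631
G1 X32.135 Y83.486 F4631
G1 X38.119 Y93.344 F4631
G1 X49.322 Y96.083 F4631
G1 X59.180 Y90.099 F4631
G1 X61.919 Y78.896 F4631
G1 X55.935 Y69.038 F4631
G1 X44.732 Y66.299 F4631
M5
G0 X23.468 Y116.315
M4 S142
G1 X110.323 Y116.315 F4631
G1 X110.323 Y50.009 F4631
G1 X23.468 Y50.009 F4631
G1 X23.468 Y116.315 F4631
M5
G0 X0.000 Y0.000

viewBox `0 0 278.137 140.782` with mm width/height → 1 unit = 1 mm. Flip: y_m = 140.782 − y_svg.

**Shape 1** — `<rect>` rectangle, stroke `#0000ff` → engrave (S142, F4631). Machine vertices: (120.658,86.270) → (234.015,86.270) → (234.015,77.006) → (120.658,77.006) → (120.658,86.270). Closed: final G1 returns to the first vertex.

**Shape 2** — `<polygon>` rectangle, stroke `#0000ff` → engrave (S142, F4631). Machine vertices: (9.052,103.257) → (20.007,103.257) → (20.007,50.480) → (9.052,50.480) → (9.052,103.257). Closed: final G1 returns to the first vertex.

**Shape 3** — `<circle>` circle, stroke `#0000ff` → engrave (S142, F4631). Machine vertices: (106.892,88.595) → (103.466,101.382) → (94.105,110.743) → (81.318,114.169) → (68.531,110.743) → (59.170,101.382) → (55.744,88.595) → (59.170,75.808) → (68.531,66.447) → (81.318,63.021) → (94.105,66.447) → (103.466,75.808) → (106.892,88.595). Closed: final G1 returns to the first vertex.

**Shape 4** — `<polyline>` line segment, stroke `#0000ff` → engrave (S142, F4631). Machine vertices: (221.863,103.703) → (115.756,101.673). Open path.

**Shape 5** — `<path>` rectangle, stroke `#0000ff` → engrave (S142, F4631). Machine vertices: (45.218,116.270) → (137.711,116.270) → (137.711,90.311) → (45.218,90.311) → (45.218,116.270). Closed: final G1 returns to the first vertex.

**Shape 6** — `<path>` regular polygon, stroke `#0000ff` → engrave (S142, F4631). Machine vertices: (44.732,66.299) → (34.874,72.283) → (32.135,83.486) → (38.119,93.344) → (49.322,96.083) → (59.180,90.099) → (61.919,78.896) → (55.935,69.038) → (44.732,66.299). Closed: final G1 returns to the first vertex.

**Shape 7** — `<rect>` rectangle, stroke `#0000ff` → engrave (S142, F4631). Machine vertices: (23.468,116.315) → (110.323,116.315) → (110.323,50.009) → (23.468,50.009) → (23.468,116.315). Closed: final G1 returns to the first vertex.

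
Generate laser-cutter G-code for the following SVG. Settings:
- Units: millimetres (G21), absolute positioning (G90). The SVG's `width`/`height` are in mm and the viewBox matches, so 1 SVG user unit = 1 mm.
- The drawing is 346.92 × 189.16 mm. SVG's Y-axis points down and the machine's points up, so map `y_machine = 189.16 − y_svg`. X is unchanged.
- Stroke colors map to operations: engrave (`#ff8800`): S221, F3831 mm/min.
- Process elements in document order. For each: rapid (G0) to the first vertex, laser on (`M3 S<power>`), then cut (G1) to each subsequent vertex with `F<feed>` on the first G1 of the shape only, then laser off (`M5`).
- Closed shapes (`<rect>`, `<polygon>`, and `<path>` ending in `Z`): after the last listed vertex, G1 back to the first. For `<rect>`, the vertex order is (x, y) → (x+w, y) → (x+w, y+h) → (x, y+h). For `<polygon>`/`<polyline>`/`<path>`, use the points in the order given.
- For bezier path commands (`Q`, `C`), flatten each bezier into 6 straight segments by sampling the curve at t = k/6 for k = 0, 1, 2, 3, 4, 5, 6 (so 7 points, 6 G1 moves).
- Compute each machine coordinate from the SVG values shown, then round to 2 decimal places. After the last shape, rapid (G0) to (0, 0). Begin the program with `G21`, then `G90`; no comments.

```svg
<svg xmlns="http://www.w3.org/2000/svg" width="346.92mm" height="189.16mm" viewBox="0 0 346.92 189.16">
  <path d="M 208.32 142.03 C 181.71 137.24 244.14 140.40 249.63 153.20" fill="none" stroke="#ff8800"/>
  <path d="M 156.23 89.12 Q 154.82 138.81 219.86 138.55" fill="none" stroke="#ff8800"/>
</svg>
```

G21
G90
G0 X208.32 Y47.13
M3 S221
G1 X201.76 Y48.85 F3831
G1 X205.98 Y49.21
G1 X216.94 Y48.14
G1 X230.57 Y45.61
G1 X242.82 Y41.56
G1 X249.63 Y35.96
M5
G0 X156.23 Y100.04
M3 S221
G1 X157.61 Y84.86 F3831
G1 X162.67 Y72.46
G1 X171.43 Y62.84
G1 X183.88 Y55.99
G1 X200.03 Y51.91
G1 X219.86 Y50.61
M5
G0 X0.00 Y0.00

1 u = 1 mm; y_m = 189.16 − y.

[1] `<path>` cubic bezier, #ff8800→engrave S221 F3831: (208.32,47.13) → (201.76,48.85) → (205.98,49.21) → (216.94,48.14) → (230.57,45.61) → (242.82,41.56) → (249.63,35.96)

[2] `<path>` quadratic bezier, #ff8800→engrave S221 F3831: (156.23,100.04) → (157.61,84.86) → (162.67,72.46) → (171.43,62.84) → (183.88,55.99) → (200.03,51.91) → (219.86,50.61)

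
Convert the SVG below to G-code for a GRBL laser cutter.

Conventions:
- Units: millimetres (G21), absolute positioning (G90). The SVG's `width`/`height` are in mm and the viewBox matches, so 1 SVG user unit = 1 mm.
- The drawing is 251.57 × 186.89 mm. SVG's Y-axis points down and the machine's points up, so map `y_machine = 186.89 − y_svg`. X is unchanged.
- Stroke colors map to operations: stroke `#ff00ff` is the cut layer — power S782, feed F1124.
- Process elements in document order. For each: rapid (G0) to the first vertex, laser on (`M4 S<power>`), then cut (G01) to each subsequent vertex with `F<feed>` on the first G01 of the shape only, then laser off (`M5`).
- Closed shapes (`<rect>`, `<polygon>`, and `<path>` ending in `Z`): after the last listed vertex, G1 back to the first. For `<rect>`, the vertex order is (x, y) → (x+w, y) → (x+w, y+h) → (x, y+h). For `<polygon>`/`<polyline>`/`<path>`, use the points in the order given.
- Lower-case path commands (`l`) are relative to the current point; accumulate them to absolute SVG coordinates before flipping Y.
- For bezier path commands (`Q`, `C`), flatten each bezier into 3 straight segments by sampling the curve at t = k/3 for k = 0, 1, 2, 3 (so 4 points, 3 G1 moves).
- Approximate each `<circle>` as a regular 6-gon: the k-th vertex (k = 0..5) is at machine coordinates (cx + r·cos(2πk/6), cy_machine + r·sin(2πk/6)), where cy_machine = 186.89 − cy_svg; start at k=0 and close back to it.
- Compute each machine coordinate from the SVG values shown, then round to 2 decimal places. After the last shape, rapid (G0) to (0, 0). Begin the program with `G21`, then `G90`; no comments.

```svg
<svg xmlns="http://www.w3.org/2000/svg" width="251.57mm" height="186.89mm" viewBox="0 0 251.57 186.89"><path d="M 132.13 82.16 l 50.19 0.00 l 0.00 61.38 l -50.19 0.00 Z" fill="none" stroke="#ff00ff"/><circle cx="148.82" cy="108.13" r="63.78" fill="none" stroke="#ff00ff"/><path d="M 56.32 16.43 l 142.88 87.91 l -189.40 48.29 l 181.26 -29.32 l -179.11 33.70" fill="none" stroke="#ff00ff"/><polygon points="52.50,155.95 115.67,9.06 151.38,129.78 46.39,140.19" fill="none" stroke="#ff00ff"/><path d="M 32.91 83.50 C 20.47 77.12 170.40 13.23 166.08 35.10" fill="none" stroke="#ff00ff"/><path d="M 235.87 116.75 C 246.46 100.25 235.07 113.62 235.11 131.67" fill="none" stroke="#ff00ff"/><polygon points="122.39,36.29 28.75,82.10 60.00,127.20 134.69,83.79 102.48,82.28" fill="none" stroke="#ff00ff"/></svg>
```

G21
G90
G0 X132.13 Y104.73
M4 S782
G01 X182.32 Y104.73 F1124
G01 X182.32 Y43.35
G01 X132.13 Y43.35
G01 X132.13 Y104.73
M5
G0 X212.60 Y78.76
M4 S782
G01 X180.71 Y134.00 F1124
G01 X116.93 Y134.00
G01 X85.04 Y78.76
G01 X116.93 Y23.52
G01 X180.71 Y23.52
G01 X212.60 Y78.76
M5
G0 X56.32 Y170.46
M4 S782
G01 X199.20 Y82.55 F1124
G01 X9.80 Y34.26
G01 X191.06 Y63.58
G01 X11.95 Y29.88
M5
G0 X52.50 Y30.94
M4 S782
G01 X115.67 Y177.83 F1124
G01 X151.38 Y57.11
G01 X46.39 Y46.70
G01 X52.50 Y30.94
M5
G0 X32.91 Y103.39
M4 S782
G01 X62.87 Y123.63 F1124
G01 X130.71 Y150.38
G01 X166.08 Y151.79
M5
G0 X235.87 Y70.14
M4 S782
G01 X240.37 Y77.62 F1124
G01 X237.64 Y70.78
G01 X235.11 Y55.22
M5
G0 X122.39 Y150.60
M4 S782
G01 X28.75 Y104.79 F1124
G01 X60.00 Y59.69
G01 X134.69 Y103.10
G01 X102.48 Y104.61
G01 X122.39 Y150.60
M5
G0 X0.00 Y0.00

Since the viewBox matches the mm dimensions, user units are millimetres directly. The only transform is the Y-flip y_m = 186.89 − y_svg.

Shape 1 is a rectangle drawn with `<path>`. Its stroke #ff00ff means cut at S782, F1124. After flipping Y the toolpath is (132.13,104.73) → (182.32,104.73) → (182.32,43.35) → (132.13,43.35) → (132.13,104.73), returning to the start.

Shape 2 is a circle drawn with `<circle>`. Its stroke #ff00ff means cut at S782, F1124. After flipping Y the toolpath is (212.60,78.76) → (180.71,134.00) → (116.93,134.00) → (85.04,78.76) → (116.93,23.52) → (180.71,23.52) → (212.60,78.76), returning to the start.

Shape 3 is a open polyline drawn with `<path>`. Its stroke #ff00ff means cut at S782, F1124. After flipping Y the toolpath is (56.32,170.46) → (199.20,82.55) → (9.80,34.26) → (191.06,63.58) → (11.95,29.88).

Shape 4 is a closed polygon drawn with `<polygon>`. Its stroke #ff00ff means cut at S782, F1124. After flipping Y the toolpath is (52.50,30.94) → (115.67,177.83) → (151.38,57.11) → (46.39,46.70) → (52.50,30.94), returning to the start.

Shape 5 is a cubic bezier drawn with `<path>`. Its stroke #ff00ff means cut at S782, F1124. After flipping Y the toolpath is (32.91,103.39) → (62.87,123.63) → (130.71,150.38) → (166.08,151.79).

Shape 6 is a cubic bezier drawn with `<path>`. Its stroke #ff00ff means cut at S782, F1124. After flipping Y the toolpath is (235.87,70.14) → (240.37,77.62) → (237.64,70.78) → (235.11,55.22).

Shape 7 is a closed polygon drawn with `<polygon>`. Its stroke #ff00ff means cut at S782, F1124. After flipping Y the toolpath is (122.39,150.60) → (28.75,104.79) → (60.00,59.69) → (134.69,103.10) → (102.48,104.61) → (122.39,150.60), returning to the start.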